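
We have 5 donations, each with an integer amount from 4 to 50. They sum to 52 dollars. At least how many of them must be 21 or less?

4

Each value above 21 is at least 22, contributing at least 22 − 4 = 18 above the floor 4.
The sum exceeds the floor total 20 by 32, so at most ⌊32/18⌋ = 1 exceed 21, and at least 4 are ≤ 21.
Exactly 4 works: 4 values at 4 and 1 at 22 total 38; raise one of the low values by 14 (still ≤ 21) to hit 52.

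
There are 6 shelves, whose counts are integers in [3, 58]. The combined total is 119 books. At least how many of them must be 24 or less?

Each value above 24 is at least 25, contributing at least 25 − 3 = 22 above the floor 3.
The sum exceeds the floor total 18 by 101, so at most ⌊101/22⌋ = 4 exceed 24, and at least 2 are ≤ 24.
Exactly 2 works: 2 values at 3 and 4 at 25 total 106; raise one of the low values by 13 (still ≤ 24) to hit 119.

2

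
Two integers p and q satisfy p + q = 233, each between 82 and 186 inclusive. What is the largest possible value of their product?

13572

pq = p(233 − p) is maximized when p is as near 233/2 as the bounds allow.
Taking p = 116 and q = 117 (both in [82, 186]) gives pq = 13572.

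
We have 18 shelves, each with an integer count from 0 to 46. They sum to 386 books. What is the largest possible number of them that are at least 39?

With k values at 39 or above and the rest at least 0, the sum is at least 0 + 39k.
Since the sum is 386, we need 39k ≤ 386, i.e. k ≤ 9.
k = 9 is achieved by 9 values at 39 and 9 at 0, total 351; add 35 to one value (staying below 39) to reach 386.

9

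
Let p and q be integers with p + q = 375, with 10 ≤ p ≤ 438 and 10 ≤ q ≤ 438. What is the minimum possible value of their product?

3650

Since p + q is fixed, pushing one of them to its bound minimizes the product.
At the endpoint p = 10, q = 375 − 10 = 365, so pq = 10 × 365 = 3650.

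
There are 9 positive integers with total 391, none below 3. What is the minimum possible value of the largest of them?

The 9 values sum to 391, so their maximum is at least ⌈391/9⌉ = 44.
Taking 5 copies of 43 and 4 copies of 44 gives exactly 391, so 44 is attained.

44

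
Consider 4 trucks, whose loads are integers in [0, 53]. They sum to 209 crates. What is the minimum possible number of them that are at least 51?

3

Suppose at most 4 − j of them reach 51; then j values are ≤ 50 and the rest ≤ 53.
The total is then ≤ 50·j + 53·(4 − j) = 212 − 3j. For this to be ≥ 209 we need j ≤ 1, so at least 4 − 1 = 3 must reach 51.
Exactly 3 works: 3 values at 53 and 1 at 50 total 209.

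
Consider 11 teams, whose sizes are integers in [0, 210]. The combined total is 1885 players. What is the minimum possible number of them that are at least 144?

Suppose at most 11 − j of them reach 144; then j values are ≤ 143 and the rest ≤ 210.
The total is then ≤ 143·j + 210·(11 − j) = 2310 − 67j. For this to be ≥ 1885 we need j ≤ 6, so at least 11 − 6 = 5 must reach 144.
Exactly 5 works: 5 values at 210 and 6 at 143 total 1908; lower one of the high values by 23 (still ≥ 144) to hit 1885.

5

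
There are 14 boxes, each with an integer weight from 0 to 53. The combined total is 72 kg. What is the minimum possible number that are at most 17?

10

Let j be the number exceeding 17. Then the total is ≥ 18·j + 0·(14 − j) = 0 + 18j.
So 18j ≤ 72 and j ≤ 4; hence at least 14 − 4 = 10 are ≤ 17.
Exactly 10 works: 10 values at 0 and 4 at 18 total 72.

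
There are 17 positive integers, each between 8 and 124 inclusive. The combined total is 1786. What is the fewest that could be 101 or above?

4

Suppose at most 17 − j of them reach 101; then j values are ≤ 100 and the rest ≤ 124.
The total is then ≤ 100·j + 124·(17 − j) = 2108 − 24j. For this to be ≥ 1786 we need j ≤ 13, so at least 17 − 13 = 4 must reach 101.
Exactly 4 works: 4 values at 124 and 13 at 100 total 1796; lower one of the high values by 10 (still ≥ 101) to hit 1786.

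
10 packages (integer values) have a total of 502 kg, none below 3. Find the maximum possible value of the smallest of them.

50

If every one of the 10 were at least 51, the total would be at least 10 × 51 = 510 > 502.
Equality holds with 8 values of 50 and 2 values of 51.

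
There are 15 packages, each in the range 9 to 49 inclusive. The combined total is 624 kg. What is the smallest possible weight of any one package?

Minimizing one value means maximizing the remaining 14.
The other 14 can take up 14 × 49 = 686 ≥ 624 − 9, so one package can sit at its floor of 9.
Achievable: one at 9 and the other 14 totalling 615, which fits since 14 × 9 ≤ 615 ≤ 14 × 49.

9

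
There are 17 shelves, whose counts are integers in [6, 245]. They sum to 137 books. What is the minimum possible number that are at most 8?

6

Each value above 8 is at least 9, contributing at least 9 − 6 = 3 above the floor 6.
The sum exceeds the floor total 102 by 35, so at most ⌊35/3⌋ = 11 exceed 8, and at least 6 are ≤ 8.
Exactly 6 works: 6 values at 6 and 11 at 9 total 135; raise one of the low values by 2 (still ≤ 8) to hit 137.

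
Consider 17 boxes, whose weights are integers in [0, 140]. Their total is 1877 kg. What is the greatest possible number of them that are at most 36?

Each value at 36 or below falls at least 140 − 36 = 104 short of the ceiling 140.
The ceiling total is 17 × 140 = 2380, and we need 1877, so at most ⌊(2380 − 1877)/104⌋ = 4 can be that low.
k = 4 is achieved by 4 values at 36 and 13 at 140, total 1964; lower one of the 140's by 87 (still > 36) to reach 1877.

4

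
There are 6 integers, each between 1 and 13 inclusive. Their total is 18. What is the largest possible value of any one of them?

13

Maximizing one value means minimizing the remaining 5.
The other 5 contribute at least 5 × 1 = 5, leaving at most 18 − 5 = 13.
Since 13 ≤ 13, this is achievable: one at 13 and 5 at 1.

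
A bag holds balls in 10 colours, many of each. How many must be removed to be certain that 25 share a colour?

241

In the worst case you draw 24 of each of the 10 colours: 10 × 24 = 240.
One more forces 25 of some colour, so 240 + 1 = 241.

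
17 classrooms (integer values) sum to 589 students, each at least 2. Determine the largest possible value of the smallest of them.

34

The 17 values sum to 589, so their minimum is at most ⌊589/17⌋ = 34.
Equality holds with 6 values of 34 and 11 values of 35.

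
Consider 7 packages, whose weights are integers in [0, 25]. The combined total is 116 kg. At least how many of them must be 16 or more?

Suppose at most 7 − j of them reach 16; then j values are ≤ 15 and the rest ≤ 25.
The total is then ≤ 15·j + 25·(7 − j) = 175 − 10j. For this to be ≥ 116 we need j ≤ 5, so at least 7 − 5 = 2 must reach 16.
Exactly 2 works: 2 values at 25 and 5 at 15 total 125; lower one of the high values by 9 (still ≥ 16) to hit 116.

2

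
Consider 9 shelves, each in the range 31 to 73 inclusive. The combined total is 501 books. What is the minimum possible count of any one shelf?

Minimizing one value means maximizing the remaining 8.
The other 8 can take up 8 × 73 = 584 ≥ 501 − 31, so one shelf can sit at its floor of 31.
Achievable: one at 31 and the other 8 totalling 470, which fits since 8 × 31 ≤ 470 ≤ 8 × 73.

31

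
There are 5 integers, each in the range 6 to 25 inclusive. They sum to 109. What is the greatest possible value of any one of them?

25

Maximizing one value means minimizing the remaining 4.
The other 4 contribute at least 4 × 6 = 24, leaving at most 109 − 24 = 85.
But each integer is capped at 25, so the maximum is 25.
Achievable: one at 25 and the other 4 totalling 84, which fits since 4 × 6 ≤ 84 ≤ 4 × 25.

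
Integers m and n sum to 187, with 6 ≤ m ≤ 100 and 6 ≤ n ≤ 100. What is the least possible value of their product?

8700

For a fixed sum, mn is smallest when m and n are as far apart as possible.
The extreme feasible split is m = 87, n = 100, giving mn = 8700.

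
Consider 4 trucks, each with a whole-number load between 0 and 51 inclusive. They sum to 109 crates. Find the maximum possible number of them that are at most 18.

Suppose k of them are at most 18. Those contribute at most 18 each and the rest at most 51 each.
So the total is at most 18k + 51(4 − k) = 204 − 33k. This must still be ≥ 109, so k ≤ 2.
k = 2 is achieved by 2 values at 18 and 2 at 51, total 138; lower one of the 51's by 29 (still > 18) to reach 109.

2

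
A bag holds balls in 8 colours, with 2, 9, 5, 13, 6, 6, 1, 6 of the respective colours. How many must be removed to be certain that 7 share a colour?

In the worst case you take as many as possible of each colour without reaching 7: 2 + 6 + 5 + 6 + 6 + 6 + 1 + 6 = 38.
The next one must give 7 of some colour, so 38 + 1 = 39.

39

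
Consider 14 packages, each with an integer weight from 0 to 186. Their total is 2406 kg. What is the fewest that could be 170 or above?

Each value short of 170 is at most 169, costing at least 186 − 169 = 17 against the maximum total of 2604.
We can afford to lose at most 2604 − 2406 = 198, so at most ⌊198/17⌋ = 11 fall short, and at least 3 are ≥ 170.
Exactly 3 works: 3 values at 186 and 11 at 169 total 2417; lower one of the high values by 11 (still ≥ 170) to hit 2406.

3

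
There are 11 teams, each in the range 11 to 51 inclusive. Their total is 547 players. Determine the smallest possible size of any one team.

Minimizing one value means maximizing the remaining 10.
The other 10 contribute at most 10 × 51 = 510, leaving at least 547 − 510 = 37.
Since 37 ≥ 11, this is achievable: one at 37 and 10 at 51.

37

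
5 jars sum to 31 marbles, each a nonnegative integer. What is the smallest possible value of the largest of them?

The average is 31/5 > 6, so not all 5 can be 6 or less; the largest is ≥ 7.
Equality holds with 1 value of 7 and 4 values of 6.

7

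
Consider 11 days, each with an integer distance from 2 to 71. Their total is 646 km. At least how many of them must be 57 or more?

If only k of them are at least 57, the other 11 − k are at most 56, so the total is at most k·71 + (11 − k)·56.
This must reach 646, so k·71 + (11 − k)·56 ≥ 646, giving k ≥ 2.
Exactly 2 works: 2 values at 71 and 9 at 56 total 646.

2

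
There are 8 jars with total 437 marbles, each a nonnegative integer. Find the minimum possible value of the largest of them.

55

The 8 values sum to 437, so their maximum is at least ⌈437/8⌉ = 55.
Equality holds with 5 values of 55 and 3 values of 54.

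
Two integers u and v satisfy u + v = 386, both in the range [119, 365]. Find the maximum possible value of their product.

37249

uv = u(386 − u) is maximized when u is as near 386/2 as the bounds allow.
Taking u = 193 and v = 193 (both in [119, 365]) gives uv = 37249.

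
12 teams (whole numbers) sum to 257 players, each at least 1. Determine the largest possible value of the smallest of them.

21

If every one of the 12 were at least 22, the total would be at least 12 × 22 = 264 > 257.
Achievable: 7 of them at 21 and 5 at 22 total 257.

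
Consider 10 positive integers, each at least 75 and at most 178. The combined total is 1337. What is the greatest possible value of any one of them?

178

Maximizing one value means minimizing the remaining 9.
The other 9 contribute at least 9 × 75 = 675, leaving at most 1337 − 675 = 662.
But each integer is capped at 178, so the maximum is 178.
Achievable: one at 178 and the other 9 totalling 1159, which fits since 9 × 75 ≤ 1159 ≤ 9 × 178.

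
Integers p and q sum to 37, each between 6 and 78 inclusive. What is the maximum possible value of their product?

342

pq = p(37 − p) is maximized when p is as near 37/2 as the bounds allow.
Taking p = 18 and q = 19 (both in [6, 78]) gives pq = 342.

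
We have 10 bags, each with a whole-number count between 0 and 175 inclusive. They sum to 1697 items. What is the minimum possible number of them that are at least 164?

6

If only k of them are at least 164, the other 10 − k are at most 163, so the total is at most k·175 + (10 − k)·163.
This must reach 1697, so k·175 + (10 − k)·163 ≥ 1697, giving k ≥ 6.
Exactly 6 works: 6 values at 175 and 4 at 163 total 1702; lower one of the high values by 5 (still ≥ 164) to hit 1697.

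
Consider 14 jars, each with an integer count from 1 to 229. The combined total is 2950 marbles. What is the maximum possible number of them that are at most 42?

1

Each value at 42 or below falls at least 229 − 42 = 187 short of the ceiling 229.
The ceiling total is 14 × 229 = 3206, and we need 2950, so at most ⌊(3206 − 2950)/187⌋ = 1 can be that low.
k = 1 is achieved by 1 value at 42 and 13 at 229, total 3019; lower one of the 229's by 69 (still > 42) to reach 2950.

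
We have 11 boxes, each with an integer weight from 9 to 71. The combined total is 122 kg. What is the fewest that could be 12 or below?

Each value above 12 is at least 13, contributing at least 13 − 9 = 4 above the floor 9.
The sum exceeds the floor total 99 by 23, so at most ⌊23/4⌋ = 5 exceed 12, and at least 6 are ≤ 12.
Exactly 6 works: 6 values at 9 and 5 at 13 total 119; raise one of the low values by 3 (still ≤ 12) to hit 122.

6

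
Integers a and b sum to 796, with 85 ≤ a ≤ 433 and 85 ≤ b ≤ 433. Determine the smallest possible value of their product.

157179

Since a + b is fixed, pushing one of them to its bound minimizes the product.
At the endpoint a = 363, b = 796 − 363 = 433, so ab = 363 × 433 = 157179.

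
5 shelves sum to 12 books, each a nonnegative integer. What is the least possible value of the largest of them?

3

Some value must be at least ⌈12/5⌉ = 3, since 5 × 2 = 10 < 12.
Achievable: 2 of them at 3 and 3 at 2 total 12.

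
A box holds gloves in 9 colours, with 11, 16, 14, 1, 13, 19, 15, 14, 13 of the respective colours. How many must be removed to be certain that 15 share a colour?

In the worst case you take as many as possible of each colour without reaching 15: 11 + 14 + 14 + 1 + 13 + 14 + 14 + 14 + 13 = 108.
The next one must give 15 of some colour, so 108 + 1 = 109.

109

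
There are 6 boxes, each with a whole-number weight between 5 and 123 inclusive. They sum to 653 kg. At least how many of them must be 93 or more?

Suppose at most 6 − j of them reach 93; then j values are ≤ 92 and the rest ≤ 123.
The total is then ≤ 92·j + 123·(6 − j) = 738 − 31j. For this to be ≥ 653 we need j ≤ 2, so at least 6 − 2 = 4 must reach 93.
Exactly 4 works: 4 values at 123 and 2 at 92 total 676; lower one of the high values by 23 (still ≥ 93) to hit 653.

4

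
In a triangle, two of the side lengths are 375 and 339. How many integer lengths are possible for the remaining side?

The triangle inequality gives |375 − 339| < c < 375 + 339, i.e. 36 < c < 714.
So c can be any integer from 37 to 713: 677 values.

677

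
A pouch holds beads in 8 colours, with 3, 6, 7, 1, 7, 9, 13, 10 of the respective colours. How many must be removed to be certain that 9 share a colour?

49

In the worst case you take as many as possible of each colour without reaching 9: 3 + 6 + 7 + 1 + 7 + 8 + 8 + 8 = 48.
The next one must give 9 of some colour, so 48 + 1 = 49.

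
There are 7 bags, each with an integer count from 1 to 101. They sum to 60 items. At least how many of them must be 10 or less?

2

If only k of them are at most 10, the other 7 − k are at least 11, so the total is at least (7 − k)·11 + k·1.
This is ≤ 60, so (7 − k)·11 + 1k ≤ 60, which gives k ≥ 2.
Exactly 2 works: 2 values at 1 and 5 at 11 total 57; raise one of the low values by 3 (still ≤ 10) to hit 60.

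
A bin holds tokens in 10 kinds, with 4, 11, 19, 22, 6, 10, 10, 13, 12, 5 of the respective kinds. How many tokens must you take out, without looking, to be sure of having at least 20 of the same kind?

110

In the worst case you take as many as possible of each kind without reaching 20: 4 + 11 + 19 + 19 + 6 + 10 + 10 + 13 + 12 + 5 = 109.
The next one must give 20 of some kind, so 109 + 1 = 110.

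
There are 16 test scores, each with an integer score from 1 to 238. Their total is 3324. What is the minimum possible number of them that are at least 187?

If only k of them are at least 187, the other 16 − k are at most 186, so the total is at most k·238 + (16 − k)·186.
This must reach 3324, so k·238 + (16 − k)·186 ≥ 3324, giving k ≥ 7.
Exactly 7 works: 7 values at 238 and 9 at 186 total 3340; lower one of the high values by 16 (still ≥ 187) to hit 3324.

7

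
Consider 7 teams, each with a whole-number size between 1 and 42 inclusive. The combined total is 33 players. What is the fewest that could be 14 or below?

If only k of them are at most 14, the other 7 − k are at least 15, so the total is at least (7 − k)·15 + k·1.
This is ≤ 33, so (7 − k)·15 + 1k ≤ 33, which gives k ≥ 6.
Exactly 6 works: 6 values at 1 and 1 at 15 total 21; raise one of the low values by 12 (still ≤ 14) to hit 33.

6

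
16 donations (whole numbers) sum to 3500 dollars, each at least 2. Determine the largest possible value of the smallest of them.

218

The 16 values sum to 3500, so their minimum is at most ⌊3500/16⌋ = 218.
Taking 4 copies of 218 and 12 copies of 219 gives exactly 3500, so 218 is attained.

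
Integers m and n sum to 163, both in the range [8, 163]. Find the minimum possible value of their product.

Since m + n is fixed, pushing one of them to its bound minimizes the product.
The extreme feasible split is m = 8, n = 155, giving mn = 1240.

1240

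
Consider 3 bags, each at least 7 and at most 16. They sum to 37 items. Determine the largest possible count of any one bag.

16

Maximizing one value means minimizing the remaining 2.
The other 2 contribute at least 2 × 7 = 14, leaving at most 37 − 14 = 23.
But each bag is capped at 16, so the maximum is 16.
Achievable: one at 16 and the other 2 totalling 21, which fits since 2 × 7 ≤ 21 ≤ 2 × 16.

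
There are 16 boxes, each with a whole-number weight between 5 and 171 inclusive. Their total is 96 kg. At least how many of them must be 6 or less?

If only k of them are at most 6, the other 16 − k are at least 7, so the total is at least (16 − k)·7 + k·5.
This is ≤ 96, so (16 − k)·7 + 5k ≤ 96, which gives k ≥ 8.
Exactly 8 works: 8 values at 5 and 8 at 7 total 96.

8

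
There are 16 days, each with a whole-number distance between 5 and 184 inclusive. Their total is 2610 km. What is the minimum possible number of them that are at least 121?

Suppose at most 16 − j of them reach 121; then j values are ≤ 120 and the rest ≤ 184.
The total is then ≤ 120·j + 184·(16 − j) = 2944 − 64j. For this to be ≥ 2610 we need j ≤ 5, so at least 16 − 5 = 11 must reach 121.
Exactly 11 works: 11 values at 184 and 5 at 120 total 2624; lower one of the high values by 14 (still ≥ 121) to hit 2610.

11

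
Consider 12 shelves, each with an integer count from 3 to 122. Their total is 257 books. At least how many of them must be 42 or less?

7

Each value above 42 is at least 43, contributing at least 43 − 3 = 40 above the floor 3.
The sum exceeds the floor total 36 by 221, so at most ⌊221/40⌋ = 5 exceed 42, and at least 7 are ≤ 42.
Exactly 7 works: 7 values at 3 and 5 at 43 total 236; raise one of the low values by 21 (still ≤ 42) to hit 257.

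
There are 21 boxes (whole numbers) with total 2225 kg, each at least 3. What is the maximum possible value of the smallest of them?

The 21 values sum to 2225, so their minimum is at most ⌊2225/21⌋ = 105.
Equality holds with 1 value of 105 and 20 values of 106.

105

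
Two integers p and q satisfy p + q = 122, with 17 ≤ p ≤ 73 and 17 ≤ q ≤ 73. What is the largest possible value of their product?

3721

For a fixed sum, the product pq is largest when p and q are as close as possible.
Taking p = 61 and q = 61 (both in [17, 73]) gives pq = 3721.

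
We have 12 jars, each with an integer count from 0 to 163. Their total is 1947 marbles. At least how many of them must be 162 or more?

8

Each value short of 162 is at most 161, costing at least 163 − 161 = 2 against the maximum total of 1956.
We can afford to lose at most 1956 − 1947 = 9, so at most ⌊9/2⌋ = 4 fall short, and at least 8 are ≥ 162.
Exactly 8 works: 8 values at 163 and 4 at 161 total 1948; lower one of the high values by 1 (still ≥ 162) to hit 1947.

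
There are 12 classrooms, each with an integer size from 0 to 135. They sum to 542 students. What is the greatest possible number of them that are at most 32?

Suppose k of them are at most 32. Those contribute at most 32 each and the rest at most 135 each.
So the total is at most 32k + 135(12 − k) = 1620 − 103k. This must still be ≥ 542, so k ≤ 10.
k = 10 is achieved by 10 values at 32 and 2 at 135, total 590; lower one of the 135's by 48 (still > 32) to reach 542.

10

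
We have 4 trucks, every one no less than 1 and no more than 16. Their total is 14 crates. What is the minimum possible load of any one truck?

1

Minimizing one value means maximizing the remaining 3.
The other 3 can take up 3 × 16 = 48 ≥ 14 − 1, so one truck can sit at its floor of 1.
Achievable: one at 1 and the other 3 totalling 13, which fits since 3 × 1 ≤ 13 ≤ 3 × 16.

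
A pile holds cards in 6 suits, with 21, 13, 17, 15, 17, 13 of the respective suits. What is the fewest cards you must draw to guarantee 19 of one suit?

94

In the worst case you take as many as possible of each suit without reaching 19: 18 + 13 + 17 + 15 + 17 + 13 = 93.
The next one must give 19 of some suit, so 93 + 1 = 94.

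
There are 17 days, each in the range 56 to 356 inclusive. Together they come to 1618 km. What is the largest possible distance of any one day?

356

To make one day as large as possible, make the other 16 as small as possible.
The other 16 contribute at least 16 × 56 = 896, leaving at most 1618 − 896 = 722.
But each day is capped at 356, so the maximum is 356.
Achievable: one at 356 and the other 16 totalling 1262, which fits since 16 × 56 ≤ 1262 ≤ 16 × 356.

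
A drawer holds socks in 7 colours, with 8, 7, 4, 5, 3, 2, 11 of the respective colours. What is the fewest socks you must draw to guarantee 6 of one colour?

30

In the worst case you take as many as possible of each colour without reaching 6: 5 + 5 + 4 + 5 + 3 + 2 + 5 = 29.
The next one must give 6 of some colour, so 29 + 1 = 30.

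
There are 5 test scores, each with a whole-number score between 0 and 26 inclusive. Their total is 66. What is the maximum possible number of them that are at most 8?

Each value at 8 or below falls at least 26 − 8 = 18 short of the ceiling 26.
The ceiling total is 5 × 26 = 130, and we need 66, so at most ⌊(130 − 66)/18⌋ = 3 can be that low.
k = 3 is achieved by 3 values at 8 and 2 at 26, total 76; lower one of the 26's by 10 (still > 8) to reach 66.

3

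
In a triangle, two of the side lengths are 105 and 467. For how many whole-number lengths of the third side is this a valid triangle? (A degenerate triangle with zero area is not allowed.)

209

The triangle inequality gives |105 − 467| < c < 105 + 467, i.e. 362 < c < 572.
So c can be any integer from 363 to 571: 209 values.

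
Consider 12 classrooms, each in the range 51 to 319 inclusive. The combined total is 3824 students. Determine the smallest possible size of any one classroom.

315

To make one classroom as small as possible, make the other 11 as large as possible.
The other 11 contribute at most 11 × 319 = 3509, leaving at least 3824 − 3509 = 315.
Since 315 ≥ 51, this is achievable: one at 315 and 11 at 319.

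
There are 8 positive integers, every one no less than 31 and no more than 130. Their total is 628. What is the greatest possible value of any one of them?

130

To make one integer as large as possible, make the other 7 as small as possible.
The other 7 contribute at least 7 × 31 = 217, leaving at most 628 − 217 = 411.
But each integer is capped at 130, so the maximum is 130.
Achievable: one at 130 and the other 7 totalling 498, which fits since 7 × 31 ≤ 498 ≤ 7 × 130.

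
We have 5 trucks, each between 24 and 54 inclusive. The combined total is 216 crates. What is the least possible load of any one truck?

Minimizing one value means maximizing the remaining 4.
The other 4 can take up 4 × 54 = 216 ≥ 216 − 24, so one truck can sit at its floor of 24.
Achievable: one at 24 and the other 4 totalling 192, which fits since 4 × 24 ≤ 192 ≤ 4 × 54.

24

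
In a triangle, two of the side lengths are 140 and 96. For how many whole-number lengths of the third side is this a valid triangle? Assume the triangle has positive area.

The triangle inequality gives |140 − 96| < c < 140 + 96, i.e. 44 < c < 236.
So c can be any integer from 45 to 235: 191 values.

191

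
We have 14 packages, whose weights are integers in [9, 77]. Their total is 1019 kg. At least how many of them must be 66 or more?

10

If only k of them are at least 66, the other 14 − k are at most 65, so the total is at most k·77 + (14 − k)·65.
This must reach 1019, so k·77 + (14 − k)·65 ≥ 1019, giving k ≥ 10.
Exactly 10 works: 10 values at 77 and 4 at 65 total 1030; lower one of the high values by 11 (still ≥ 66) to hit 1019.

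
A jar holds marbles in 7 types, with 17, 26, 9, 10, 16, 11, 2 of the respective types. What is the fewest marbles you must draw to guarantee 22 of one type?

87

In the worst case you take as many as possible of each type without reaching 22: 17 + 21 + 9 + 10 + 16 + 11 + 2 = 86.
The next one must give 22 of some type, so 86 + 1 = 87.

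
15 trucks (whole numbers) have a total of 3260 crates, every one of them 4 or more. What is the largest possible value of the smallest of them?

The average is 3260/15 < 218, so some value is ≤ 217.
Taking 10 copies of 217 and 5 copies of 218 gives exactly 3260, so 217 is attained.

217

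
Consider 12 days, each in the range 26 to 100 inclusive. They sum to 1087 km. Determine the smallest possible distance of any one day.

26

To make one day as small as possible, make the other 11 as large as possible.
The other 11 can take up 11 × 100 = 1100 ≥ 1087 − 26, so one day can sit at its floor of 26.
Achievable: one at 26 and the other 11 totalling 1061, which fits since 11 × 26 ≤ 1061 ≤ 11 × 100.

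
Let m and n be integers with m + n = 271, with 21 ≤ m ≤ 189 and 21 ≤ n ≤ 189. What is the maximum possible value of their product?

mn = m(271 − m) is maximized when m is as near 271/2 as the bounds allow.
Taking m = 135 and n = 136 (both in [21, 189]) gives mn = 18360.

18360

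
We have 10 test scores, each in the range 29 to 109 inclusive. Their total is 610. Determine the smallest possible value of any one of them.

29

To make one score as small as possible, make the other 9 as large as possible.
The other 9 can take up 9 × 109 = 981 ≥ 610 − 29, so one score can sit at its floor of 29.
Achievable: one at 29 and the other 9 totalling 581, which fits since 9 × 29 ≤ 581 ≤ 9 × 109.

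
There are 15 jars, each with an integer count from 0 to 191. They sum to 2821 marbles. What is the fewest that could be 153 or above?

14

If only k of them are at least 153, the other 15 − k are at most 152, so the total is at most k·191 + (15 − k)·152.
This must reach 2821, so k·191 + (15 − k)·152 ≥ 2821, giving k ≥ 14.
Exactly 14 works: 14 values at 191 and 1 at 152 total 2826; lower one of the high values by 5 (still ≥ 153) to hit 2821.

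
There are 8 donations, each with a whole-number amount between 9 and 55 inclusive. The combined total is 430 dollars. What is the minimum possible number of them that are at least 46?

7

Each value short of 46 is at most 45, costing at least 55 − 45 = 10 against the maximum total of 440.
We can afford to lose at most 440 − 430 = 10, so at most ⌊10/10⌋ = 1 fall short, and at least 7 are ≥ 46.
Exactly 7 works: 7 values at 55 and 1 at 45 total 430.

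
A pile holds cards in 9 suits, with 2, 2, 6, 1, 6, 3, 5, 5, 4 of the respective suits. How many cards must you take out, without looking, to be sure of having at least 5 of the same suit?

In the worst case you take as many as possible of each suit without reaching 5: 2 + 2 + 4 + 1 + 4 + 3 + 4 + 4 + 4 = 28.
The next one must give 5 of some suit, so 28 + 1 = 29.

29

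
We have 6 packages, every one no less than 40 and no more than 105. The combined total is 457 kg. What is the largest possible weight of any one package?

Maximizing one value means minimizing the remaining 5.
The other 5 contribute at least 5 × 40 = 200, leaving at most 457 − 200 = 257.
But each package is capped at 105, so the maximum is 105.
Achievable: one at 105 and the other 5 totalling 352, which fits since 5 × 40 ≤ 352 ≤ 5 × 105.

105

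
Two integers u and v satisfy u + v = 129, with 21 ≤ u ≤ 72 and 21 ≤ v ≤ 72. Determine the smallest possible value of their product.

For a fixed sum, uv is smallest when u and v are as far apart as possible.
The extreme feasible split is u = 57, v = 72, giving uv = 4104.

4104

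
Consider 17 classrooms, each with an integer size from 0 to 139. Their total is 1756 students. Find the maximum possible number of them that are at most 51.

6

Each value at 51 or below falls at least 139 − 51 = 88 short of the ceiling 139.
The ceiling total is 17 × 139 = 2363, and we need 1756, so at most ⌊(2363 − 1756)/88⌋ = 6 can be that low.
k = 6 is achieved by 6 values at 51 and 11 at 139, total 1835; lower one of the 139's by 79 (still > 51) to reach 1756.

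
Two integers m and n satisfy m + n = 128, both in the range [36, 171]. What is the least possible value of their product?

Since m + n is fixed, pushing one of them to its bound minimizes the product.
At the endpoint m = 36, n = 128 − 36 = 92, so mn = 36 × 92 = 3312.

3312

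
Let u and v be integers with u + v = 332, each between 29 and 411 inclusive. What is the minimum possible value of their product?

8787

uv = u(332 − u) is concave in u, so over [29, 303] it is minimized at an endpoint.
The extreme feasible split is u = 29, v = 303, giving uv = 8787.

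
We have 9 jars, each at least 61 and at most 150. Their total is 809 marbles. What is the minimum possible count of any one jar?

61

Minimizing one value means maximizing the remaining 8.
The other 8 can take up 8 × 150 = 1200 ≥ 809 − 61, so one jar can sit at its floor of 61.
Achievable: one at 61 and the other 8 totalling 748, which fits since 8 × 61 ≤ 748 ≤ 8 × 150.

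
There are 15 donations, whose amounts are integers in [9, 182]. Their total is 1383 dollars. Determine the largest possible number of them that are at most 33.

Each value at 33 or below falls at least 182 − 33 = 149 short of the ceiling 182.
The ceiling total is 15 × 182 = 2730, and we need 1383, so at most ⌊(2730 − 1383)/149⌋ = 9 can be that low.
k = 9 is achieved by 9 values at 33 and 6 at 182, total 1389; lower one of the 182's by 6 (still > 33) to reach 1383.

9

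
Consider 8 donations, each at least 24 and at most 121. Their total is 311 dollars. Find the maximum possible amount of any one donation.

121

Maximizing one value means minimizing the remaining 7.
The other 7 contribute at least 7 × 24 = 168, leaving at most 311 − 168 = 143.
But each donation is capped at 121, so the maximum is 121.
Achievable: one at 121 and the other 7 totalling 190, which fits since 7 × 24 ≤ 190 ≤ 7 × 121.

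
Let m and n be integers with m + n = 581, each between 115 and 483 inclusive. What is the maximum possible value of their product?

For a fixed sum, the product mn is largest when m and n are as close as possible.
Taking m = 290 and n = 291 (both in [115, 483]) gives mn = 84390.

84390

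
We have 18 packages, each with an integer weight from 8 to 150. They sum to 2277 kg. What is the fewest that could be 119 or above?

Each value short of 119 is at most 118, costing at least 150 − 118 = 32 against the maximum total of 2700.
We can afford to lose at most 2700 − 2277 = 423, so at most ⌊423/32⌋ = 13 fall short, and at least 5 are ≥ 119.
Exactly 5 works: 5 values at 150 and 13 at 118 total 2284; lower one of the high values by 7 (still ≥ 119) to hit 2277.

5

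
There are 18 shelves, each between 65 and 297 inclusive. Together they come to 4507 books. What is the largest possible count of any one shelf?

297

To make one shelf as large as possible, make the other 17 as small as possible.
The other 17 contribute at least 17 × 65 = 1105, leaving at most 4507 − 1105 = 3402.
But each shelf is capped at 297, so the maximum is 297.
Achievable: one at 297 and the other 17 totalling 4210, which fits since 17 × 65 ≤ 4210 ≤ 17 × 297.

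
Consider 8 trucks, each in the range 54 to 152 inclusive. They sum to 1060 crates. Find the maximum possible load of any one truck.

To make one truck as large as possible, make the other 7 as small as possible.
The other 7 contribute at least 7 × 54 = 378, leaving at most 1060 − 378 = 682.
But each truck is capped at 152, so the maximum is 152.
Achievable: one at 152 and the other 7 totalling 908, which fits since 7 × 54 ≤ 908 ≤ 7 × 152.

152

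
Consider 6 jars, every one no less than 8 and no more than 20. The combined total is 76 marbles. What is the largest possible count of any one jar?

20

Maximizing one value means minimizing the remaining 5.
The other 5 contribute at least 5 × 8 = 40, leaving at most 76 − 40 = 36.
But each jar is capped at 20, so the maximum is 20.
Achievable: one at 20 and the other 5 totalling 56, which fits since 5 × 8 ≤ 56 ≤ 5 × 20.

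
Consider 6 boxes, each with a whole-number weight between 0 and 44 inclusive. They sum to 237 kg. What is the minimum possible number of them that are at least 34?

4

Each value short of 34 is at most 33, costing at least 44 − 33 = 11 against the maximum total of 264.
We can afford to lose at most 264 − 237 = 27, so at most ⌊27/11⌋ = 2 fall short, and at least 4 are ≥ 34.
Exactly 4 works: 4 values at 44 and 2 at 33 total 242; lower one of the high values by 5 (still ≥ 34) to hit 237.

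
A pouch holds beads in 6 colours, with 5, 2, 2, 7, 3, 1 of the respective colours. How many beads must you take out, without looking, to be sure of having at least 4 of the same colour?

15

In the worst case you take as many as possible of each colour without reaching 4: 3 + 2 + 2 + 3 + 3 + 1 = 14.
The next one must give 4 of some colour, so 14 + 1 = 15.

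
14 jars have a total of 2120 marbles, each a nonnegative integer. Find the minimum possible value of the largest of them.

152

The average is 2120/14 > 151, so not all 14 can be 151 or less; the largest is ≥ 152.
Equality holds with 6 values of 152 and 8 values of 151.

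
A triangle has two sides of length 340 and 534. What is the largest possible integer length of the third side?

The third side must be less than 340 + 534 = 874.
The largest integer below 874 is 873.

873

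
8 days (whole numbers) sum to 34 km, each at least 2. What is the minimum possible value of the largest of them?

5

The average is 34/8 > 4, so not all 8 can be 4 or less; the largest is ≥ 5.
Taking 6 copies of 4 and 2 copies of 5 gives exactly 34, so 5 is attained.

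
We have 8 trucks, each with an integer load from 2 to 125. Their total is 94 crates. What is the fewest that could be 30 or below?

If only k of them are at most 30, the other 8 − k are at least 31, so the total is at least (8 − k)·31 + k·2.
This is ≤ 94, so (8 − k)·31 + 2k ≤ 94, which gives k ≥ 6.
Exactly 6 works: 6 values at 2 and 2 at 31 total 74; raise one of the low values by 20 (still ≤ 30) to hit 94.

6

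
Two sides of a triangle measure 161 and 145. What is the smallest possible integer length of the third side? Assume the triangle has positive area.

17

The third side must exceed |161 − 145| = 16.
The smallest integer above 16 is 17.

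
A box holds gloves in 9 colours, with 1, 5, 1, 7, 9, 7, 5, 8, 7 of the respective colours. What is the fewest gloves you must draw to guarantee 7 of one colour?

In the worst case you take as many as possible of each colour without reaching 7: 1 + 5 + 1 + 6 + 6 + 6 + 5 + 6 + 6 = 42.
The next one must give 7 of some colour, so 42 + 1 = 43.

43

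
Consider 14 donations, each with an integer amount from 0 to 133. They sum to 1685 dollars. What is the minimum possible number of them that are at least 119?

3

Each value short of 119 is at most 118, costing at least 133 − 118 = 15 against the maximum total of 1862.
We can afford to lose at most 1862 − 1685 = 177, so at most ⌊177/15⌋ = 11 fall short, and at least 3 are ≥ 119.
Exactly 3 works: 3 values at 133 and 11 at 118 total 1697; lower one of the high values by 12 (still ≥ 119) to hit 1685.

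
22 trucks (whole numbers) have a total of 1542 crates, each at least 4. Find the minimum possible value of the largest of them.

The average is 1542/22 > 70, so not all 22 can be 70 or less; the largest is ≥ 71.
Equality holds with 2 values of 71 and 20 values of 70.

71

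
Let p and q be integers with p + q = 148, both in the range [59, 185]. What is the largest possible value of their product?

5476

For a fixed sum, the product pq is largest when p and q are as close as possible.
Taking p = 74 and q = 74 (both in [59, 185]) gives pq = 5476.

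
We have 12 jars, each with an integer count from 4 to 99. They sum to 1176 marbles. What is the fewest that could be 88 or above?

11

Suppose at most 12 − j of them reach 88; then j values are ≤ 87 and the rest ≤ 99.
The total is then ≤ 87·j + 99·(12 − j) = 1188 − 12j. For this to be ≥ 1176 we need j ≤ 1, so at least 12 − 1 = 11 must reach 88.
Exactly 11 works: 11 values at 99 and 1 at 87 total 1176.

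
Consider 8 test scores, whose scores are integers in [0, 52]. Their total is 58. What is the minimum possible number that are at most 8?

2

Let j be the number exceeding 8. Then the total is ≥ 9·j + 0·(8 − j) = 0 + 9j.
So 9j ≤ 58 and j ≤ 6; hence at least 8 − 6 = 2 are ≤ 8.
Exactly 2 works: 2 values at 0 and 6 at 9 total 54; raise one of the low values by 4 (still ≤ 8) to hit 58.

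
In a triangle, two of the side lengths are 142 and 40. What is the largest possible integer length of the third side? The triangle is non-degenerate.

The third side must be less than 142 + 40 = 182.
The largest integer below 182 is 181.

181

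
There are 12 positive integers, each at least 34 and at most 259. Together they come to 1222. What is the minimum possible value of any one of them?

Minimizing one value means maximizing the remaining 11.
The other 11 can take up 11 × 259 = 2849 ≥ 1222 − 34, so one integer can sit at its floor of 34.
Achievable: one at 34 and the other 11 totalling 1188, which fits since 11 × 34 ≤ 1188 ≤ 11 × 259.

34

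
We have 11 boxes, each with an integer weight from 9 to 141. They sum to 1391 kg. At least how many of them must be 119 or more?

Suppose at most 11 − j of them reach 119; then j values are ≤ 118 and the rest ≤ 141.
The total is then ≤ 118·j + 141·(11 − j) = 1551 − 23j. For this to be ≥ 1391 we need j ≤ 6, so at least 11 − 6 = 5 must reach 119.
Exactly 5 works: 5 values at 141 and 6 at 118 total 1413; lower one of the high values by 22 (still ≥ 119) to hit 1391.

5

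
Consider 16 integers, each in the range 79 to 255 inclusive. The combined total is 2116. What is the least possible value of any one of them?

79

Minimizing one value means maximizing the remaining 15.
The other 15 can take up 15 × 255 = 3825 ≥ 2116 − 79, so one integer can sit at its floor of 79.
Achievable: one at 79 and the other 15 totalling 2037, which fits since 15 × 79 ≤ 2037 ≤ 15 × 255.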